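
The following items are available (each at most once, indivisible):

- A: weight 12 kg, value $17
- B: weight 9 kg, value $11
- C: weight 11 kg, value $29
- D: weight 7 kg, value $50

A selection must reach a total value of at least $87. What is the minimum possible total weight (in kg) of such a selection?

27

Subsets with value ≥ 87, sorted by total weight:
- B+C+D: weight 27, value 90
- A+C+D: weight 30, value 96
Minimum weight: 27 kg.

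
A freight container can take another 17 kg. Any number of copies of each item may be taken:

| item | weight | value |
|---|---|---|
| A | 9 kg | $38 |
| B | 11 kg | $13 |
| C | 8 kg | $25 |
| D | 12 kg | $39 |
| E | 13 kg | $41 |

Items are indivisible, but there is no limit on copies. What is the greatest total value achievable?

$63

Best value-per-unit is A at 38/9; filling with it alone gives 1×38 = 38.
Optimal mix: 1×A + 1×C → weight 17, value 63.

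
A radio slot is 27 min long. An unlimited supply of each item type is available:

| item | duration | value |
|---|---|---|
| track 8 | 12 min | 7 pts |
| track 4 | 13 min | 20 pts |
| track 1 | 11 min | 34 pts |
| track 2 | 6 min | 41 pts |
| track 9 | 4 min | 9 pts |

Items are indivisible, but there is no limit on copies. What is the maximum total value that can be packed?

Best value-per-unit is track 2 at 41/6, and filling with it alone uses duration 4×6=24. No mix of the others beats 4×41 = 164.

164 pts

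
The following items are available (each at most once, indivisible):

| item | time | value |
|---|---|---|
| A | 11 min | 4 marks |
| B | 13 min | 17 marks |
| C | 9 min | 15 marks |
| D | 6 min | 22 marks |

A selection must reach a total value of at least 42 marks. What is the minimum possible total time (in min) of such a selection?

28

Subsets with value ≥ 42, sorted by total time:
- B+C+D: time 28, value 54
- A+B+D: time 30, value 43
- A+B+C+D: time 39, value 58
Minimum time: 28 min.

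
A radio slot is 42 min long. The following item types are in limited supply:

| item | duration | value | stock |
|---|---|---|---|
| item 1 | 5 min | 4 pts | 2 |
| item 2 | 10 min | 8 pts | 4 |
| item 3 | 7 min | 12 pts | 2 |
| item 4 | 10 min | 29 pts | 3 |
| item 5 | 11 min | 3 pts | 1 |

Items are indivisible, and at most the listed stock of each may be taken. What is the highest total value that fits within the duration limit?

103 pts

Best selections within duration 42 and stock limits:
- 1×item 1 + 1×item 3 + 3×item 4: duration 42, value 103
- 1×item 3 + 3×item 4: duration 37, value 99
- 1×item 2 + 3×item 4: duration 40, value 95
- 2×item 1 + 3×item 4: duration 40, value 95
Best: 103 pts.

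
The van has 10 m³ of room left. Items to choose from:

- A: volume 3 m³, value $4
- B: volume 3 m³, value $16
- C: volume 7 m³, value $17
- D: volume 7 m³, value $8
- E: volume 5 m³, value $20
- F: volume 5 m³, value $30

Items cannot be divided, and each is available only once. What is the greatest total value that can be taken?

$50

Check high-value combinations within 10 m³:
- E+F: volume 5+5=10, value 20+30=50
- B+F: volume 3+5=8, value 16+30=46
- B+E: volume 3+5=8, value 16+20=36
- A+F: volume 3+5=8, value 4+30=34
- B+C: volume 3+7=10, value 16+17=33
Best: $50.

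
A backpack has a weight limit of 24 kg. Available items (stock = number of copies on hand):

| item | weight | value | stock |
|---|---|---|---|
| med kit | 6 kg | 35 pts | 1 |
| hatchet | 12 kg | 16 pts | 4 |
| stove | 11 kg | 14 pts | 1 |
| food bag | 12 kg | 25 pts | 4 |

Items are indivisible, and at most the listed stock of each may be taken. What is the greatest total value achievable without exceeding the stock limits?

60 pts

Best selections within weight 24 and stock limits:
- 1×med kit + 1×food bag: weight 18, value 60
- 1×med kit + 1×hatchet: weight 18, value 51
- 2×food bag: weight 24, value 50
Best: 60 pts.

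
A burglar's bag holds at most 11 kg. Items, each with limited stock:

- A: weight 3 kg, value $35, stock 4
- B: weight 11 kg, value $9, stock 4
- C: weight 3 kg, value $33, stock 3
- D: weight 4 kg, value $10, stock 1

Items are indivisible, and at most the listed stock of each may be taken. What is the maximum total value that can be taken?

$105

Best selections within weight 11 and stock limits:
- 3×A: weight 9, value 105
- 2×A + 1×C: weight 9, value 103
Best: $105.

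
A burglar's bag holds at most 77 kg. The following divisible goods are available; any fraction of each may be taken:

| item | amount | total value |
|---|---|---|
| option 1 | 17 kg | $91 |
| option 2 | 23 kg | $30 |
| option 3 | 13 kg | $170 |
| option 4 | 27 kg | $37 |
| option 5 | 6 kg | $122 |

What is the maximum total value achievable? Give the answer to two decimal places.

Take in order of value per unit:
- option 5 (122/6 per unit): all 6 → value 122, running total 122.00
- option 3 (170/13 per unit): all 13 → value 170, running total 292.00
- option 1 (91/17 per unit): all 17 → value 91, running total 383.00
- option 4 (37/27 per unit): all 27 → value 37, running total 420.00
- option 2 (30/23 per unit): 14 of 23 → value 14×30/23 = 18.2609, running total 438.26
Total 438.26.

438.26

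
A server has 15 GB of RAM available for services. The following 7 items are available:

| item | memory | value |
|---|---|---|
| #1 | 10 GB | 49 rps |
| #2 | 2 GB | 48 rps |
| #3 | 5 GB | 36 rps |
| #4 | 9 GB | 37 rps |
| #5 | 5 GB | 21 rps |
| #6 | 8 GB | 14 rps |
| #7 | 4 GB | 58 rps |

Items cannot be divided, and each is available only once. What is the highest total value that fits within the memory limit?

Check high-value combinations within 15 GB:
- #2+#4+#7: memory 2+9+4=15, value 48+37+58=143
- #2+#3+#7: memory 2+5+4=11, value 48+36+58=142
- #2+#5+#7: memory 2+5+4=11, value 48+21+58=127
- #2+#6+#7: memory 2+8+4=14, value 48+14+58=120
Best: 143 rps.

143 rps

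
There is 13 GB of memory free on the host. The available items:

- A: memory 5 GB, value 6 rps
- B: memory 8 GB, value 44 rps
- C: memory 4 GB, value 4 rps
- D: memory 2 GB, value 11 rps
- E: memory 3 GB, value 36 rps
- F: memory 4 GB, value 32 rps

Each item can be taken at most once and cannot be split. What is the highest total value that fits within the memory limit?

91 rps

Check high-value combinations within 13 GB:
- B+D+E: memory 8+2+3=13, value 44+11+36=91
- C+D+E+F: memory 4+2+3+4=13, value 4+11+36+32=83
- B+E: memory 8+3=11, value 44+36=80
Best: 91 rps.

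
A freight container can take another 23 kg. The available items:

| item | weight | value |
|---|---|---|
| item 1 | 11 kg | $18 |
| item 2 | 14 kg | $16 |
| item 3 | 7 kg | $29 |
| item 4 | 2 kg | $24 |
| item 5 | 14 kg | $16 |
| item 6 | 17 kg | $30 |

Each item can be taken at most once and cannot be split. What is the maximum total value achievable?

Check high-value combinations within 23 kg:
- item 1+item 3+item 4: weight 11+7+2=20, value 18+29+24=71
- item 2+item 3+item 4: weight 14+7+2=23, value 16+29+24=69
- item 3+item 4+item 5: weight 7+2+14=23, value 29+24+16=69
Best: $71.

$71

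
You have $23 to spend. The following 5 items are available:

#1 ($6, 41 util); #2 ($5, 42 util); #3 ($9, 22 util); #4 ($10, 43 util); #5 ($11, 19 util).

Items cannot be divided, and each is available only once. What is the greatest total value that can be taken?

126 util

Check high-value combinations within $23:
- #1+#2+#4: cost 6+5+10=21, value 41+42+43=126
- #1+#2+#3: cost 6+5+9=20, value 41+42+22=105
- #1+#2+#5: cost 6+5+11=22, value 41+42+19=102
- #2+#4: cost 5+10=15, value 42+43=85
- #1+#4: cost 6+10=16, value 41+43=84
Best: 126 util.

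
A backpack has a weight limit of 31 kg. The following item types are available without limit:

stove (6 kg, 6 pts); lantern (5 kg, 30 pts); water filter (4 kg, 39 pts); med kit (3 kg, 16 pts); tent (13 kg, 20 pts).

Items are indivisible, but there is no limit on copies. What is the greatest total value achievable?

289 pts

Best value-per-unit is water filter at 39/4; filling with it alone gives 7×39 = 273.
Optimal mix: 7×water filter + 1×med kit → weight 31, value 289.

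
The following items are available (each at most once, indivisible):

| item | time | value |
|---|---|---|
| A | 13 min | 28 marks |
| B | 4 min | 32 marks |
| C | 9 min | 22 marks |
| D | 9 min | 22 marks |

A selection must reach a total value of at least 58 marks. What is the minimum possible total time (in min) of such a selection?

Subsets with value ≥ 58, sorted by total time:
- A+B: time 17, value 60
- B+C+D: time 22, value 76
Minimum time: 17 min.

17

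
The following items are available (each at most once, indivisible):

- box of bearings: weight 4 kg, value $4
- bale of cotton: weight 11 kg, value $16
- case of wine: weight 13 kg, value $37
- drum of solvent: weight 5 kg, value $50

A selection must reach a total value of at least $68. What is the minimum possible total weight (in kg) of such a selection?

Subsets with value ≥ 68, sorted by total weight:
- case of wine+drum of solvent: weight 18, value 87
- box of bearings+bale of cotton+drum of solvent: weight 20, value 70
- box of bearings+case of wine+drum of solvent: weight 22, value 91
Minimum weight: 18 kg.

18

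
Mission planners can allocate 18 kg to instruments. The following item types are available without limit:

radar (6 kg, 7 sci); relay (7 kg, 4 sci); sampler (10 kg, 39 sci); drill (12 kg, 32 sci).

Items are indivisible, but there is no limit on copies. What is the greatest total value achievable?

Best value-per-unit is sampler at 39/10; filling with it alone gives 1×39 = 39.
Optimal mix: 1×radar + 1×sampler → mass 16, value 46.

46 sci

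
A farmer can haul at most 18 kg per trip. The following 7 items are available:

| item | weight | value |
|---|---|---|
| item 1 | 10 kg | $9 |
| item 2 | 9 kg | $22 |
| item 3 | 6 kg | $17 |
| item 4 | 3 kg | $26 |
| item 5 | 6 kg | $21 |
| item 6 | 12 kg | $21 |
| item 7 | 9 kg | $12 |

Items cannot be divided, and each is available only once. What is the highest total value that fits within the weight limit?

$69

Check high-value combinations within 18 kg:
- item 2+item 4+item 5: weight 9+3+6=18, value 22+26+21=69
- item 2+item 3+item 4: weight 9+6+3=18, value 22+17+26=65
- item 3+item 4+item 5: weight 6+3+6=15, value 17+26+21=64
- item 4+item 5+item 7: weight 3+6+9=18, value 26+21+12=59
- item 3+item 4+item 7: weight 6+3+9=18, value 17+26+12=55
Best: $69.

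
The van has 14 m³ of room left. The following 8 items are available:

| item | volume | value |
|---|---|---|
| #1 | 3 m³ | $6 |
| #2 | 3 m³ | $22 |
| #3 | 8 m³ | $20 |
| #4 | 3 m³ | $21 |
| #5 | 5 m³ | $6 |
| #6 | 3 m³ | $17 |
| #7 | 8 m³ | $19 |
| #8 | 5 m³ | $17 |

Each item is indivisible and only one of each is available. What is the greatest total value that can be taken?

$77

Check high-value combinations within 14 m³:
- #2+#4+#6+#8: volume 3+3+3+5=14, value 22+21+17+17=77
- #1+#2+#4+#6: volume 3+3+3+3=12, value 6+22+21+17=66
- #2+#4+#5+#6: volume 3+3+5+3=14, value 22+21+6+17=66
- #1+#2+#4+#8: volume 3+3+3+5=14, value 6+22+21+17=66
- #2+#3+#4: volume 3+8+3=14, value 22+20+21=63
Best: $77.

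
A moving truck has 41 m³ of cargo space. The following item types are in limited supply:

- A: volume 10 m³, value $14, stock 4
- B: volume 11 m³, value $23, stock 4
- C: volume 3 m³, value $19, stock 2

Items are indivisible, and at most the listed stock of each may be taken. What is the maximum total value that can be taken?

$107

Best selections within volume 41 and stock limits:
- 3×B + 2×C: volume 39, value 107
- 1×A + 2×B + 2×C: volume 38, value 98
- 2×A + 1×B + 2×C: volume 37, value 89
Best: $107.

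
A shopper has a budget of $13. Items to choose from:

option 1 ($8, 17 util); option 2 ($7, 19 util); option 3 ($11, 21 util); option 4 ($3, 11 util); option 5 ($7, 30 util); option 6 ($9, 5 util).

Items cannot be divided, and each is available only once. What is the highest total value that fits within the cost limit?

41 util

Check high-value combinations within $13:
- option 4+option 5: cost 3+7=10, value 11+30=41
- option 5: cost 7, value 30
- option 2+option 4: cost 7+3=10, value 19+11=30
Best: 41 util.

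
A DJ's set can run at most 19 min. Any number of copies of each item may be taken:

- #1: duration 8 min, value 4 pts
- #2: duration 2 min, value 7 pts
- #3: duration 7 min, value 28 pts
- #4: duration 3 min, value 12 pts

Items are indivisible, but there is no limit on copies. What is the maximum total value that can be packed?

Best value-per-unit is #3 at 28/7; filling with it alone gives 2×28 = 56.
Optimal mix: 1×#3 + 4×#4 → duration 19, value 76.

76 pts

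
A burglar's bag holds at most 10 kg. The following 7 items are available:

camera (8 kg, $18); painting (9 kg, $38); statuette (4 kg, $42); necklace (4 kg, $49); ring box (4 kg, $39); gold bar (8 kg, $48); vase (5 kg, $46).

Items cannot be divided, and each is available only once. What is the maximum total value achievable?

Check high-value combinations within 10 kg:
- necklace+vase: weight 4+5=9, value 49+46=95
- statuette+necklace: weight 4+4=8, value 42+49=91
- necklace+ring box: weight 4+4=8, value 49+39=88
- statuette+vase: weight 4+5=9, value 42+46=88
- ring box+vase: weight 4+5=9, value 39+46=85
Best: $95.

$95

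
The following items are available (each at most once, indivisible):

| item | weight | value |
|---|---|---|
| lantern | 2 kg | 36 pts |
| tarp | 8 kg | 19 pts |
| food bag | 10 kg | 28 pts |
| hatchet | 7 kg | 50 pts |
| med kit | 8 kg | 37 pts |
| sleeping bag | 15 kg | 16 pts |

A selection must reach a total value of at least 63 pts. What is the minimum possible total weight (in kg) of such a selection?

9

Subsets with value ≥ 63, sorted by total weight:
- lantern+hatchet: weight 9, value 86
- lantern+med kit: weight 10, value 73
- lantern+food bag: weight 12, value 64
- hatchet+med kit: weight 15, value 87
Minimum weight: 9 kg.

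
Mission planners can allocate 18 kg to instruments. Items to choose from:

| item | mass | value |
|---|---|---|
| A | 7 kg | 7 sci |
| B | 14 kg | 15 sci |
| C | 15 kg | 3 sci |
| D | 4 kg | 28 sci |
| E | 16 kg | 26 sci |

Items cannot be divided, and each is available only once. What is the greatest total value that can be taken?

This is a 0/1 knapsack; check combinations near the capacity.
- B+D: mass 14+4=18, value 15+28=43
- A+D: mass 7+4=11, value 7+28=35
- D: mass 4, value 28
- E: mass 16, value 26
Best: 43 sci.

43 sci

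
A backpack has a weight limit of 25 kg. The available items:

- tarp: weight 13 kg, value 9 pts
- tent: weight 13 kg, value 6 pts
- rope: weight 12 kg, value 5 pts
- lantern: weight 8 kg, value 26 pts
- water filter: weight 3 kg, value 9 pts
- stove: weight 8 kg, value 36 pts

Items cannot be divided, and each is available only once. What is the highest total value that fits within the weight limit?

71 pts

Check high-value combinations within 25 kg:
- lantern+water filter+stove: weight 8+3+8=19, value 26+9+36=71
- lantern+stove: weight 8+8=16, value 26+36=62
- tarp+water filter+stove: weight 13+3+8=24, value 9+9+36=54
Best: 71 pts.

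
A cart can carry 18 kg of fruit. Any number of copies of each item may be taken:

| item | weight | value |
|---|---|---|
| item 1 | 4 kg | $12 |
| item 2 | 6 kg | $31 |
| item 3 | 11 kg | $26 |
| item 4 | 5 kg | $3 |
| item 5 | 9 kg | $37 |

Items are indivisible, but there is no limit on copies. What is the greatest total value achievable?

$93

Best value-per-unit is item 2 at 31/6, and filling with it alone uses weight 3×6=18. No mix of the others beats 3×31 = 93.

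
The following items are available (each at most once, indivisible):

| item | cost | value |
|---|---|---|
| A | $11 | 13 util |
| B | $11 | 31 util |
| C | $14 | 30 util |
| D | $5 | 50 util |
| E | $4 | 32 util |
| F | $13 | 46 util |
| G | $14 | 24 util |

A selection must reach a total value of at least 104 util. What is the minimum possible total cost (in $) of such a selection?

20

Subsets with value ≥ 104, sorted by total cost:
- B+D+E: cost 20, value 113
- D+E+F: cost 22, value 128
- C+D+E: cost 23, value 112
Minimum cost: 20 $.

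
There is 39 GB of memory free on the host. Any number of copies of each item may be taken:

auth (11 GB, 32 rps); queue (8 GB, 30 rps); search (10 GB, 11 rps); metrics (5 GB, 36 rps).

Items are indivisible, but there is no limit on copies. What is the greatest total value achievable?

Best value-per-unit is metrics at 36/5, and filling with it alone uses memory 7×5=35. No mix of the others beats 7×36 = 252.

252 rps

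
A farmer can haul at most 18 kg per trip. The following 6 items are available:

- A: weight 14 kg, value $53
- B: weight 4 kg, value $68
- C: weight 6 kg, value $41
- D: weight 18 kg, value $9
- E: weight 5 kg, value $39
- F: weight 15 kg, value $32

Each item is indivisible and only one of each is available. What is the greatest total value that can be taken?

Check high-value combinations within 18 kg:
- B+C+E: weight 4+6+5=15, value 68+41+39=148
- A+B: weight 14+4=18, value 53+68=121
- B+C: weight 4+6=10, value 68+41=109
Best: $148.

$148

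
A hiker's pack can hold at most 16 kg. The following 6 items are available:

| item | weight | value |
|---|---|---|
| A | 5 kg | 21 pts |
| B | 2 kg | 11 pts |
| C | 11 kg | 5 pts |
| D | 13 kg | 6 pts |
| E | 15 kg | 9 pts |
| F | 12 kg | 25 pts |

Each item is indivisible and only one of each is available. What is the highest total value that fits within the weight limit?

36 pts

Check high-value combinations within 16 kg:
- B+F: weight 2+12=14, value 11+25=36
- A+B: weight 5+2=7, value 21+11=32
- A+C: weight 5+11=16, value 21+5=26
- F: weight 12, value 25
- A: weight 5, value 21
Best: 36 pts.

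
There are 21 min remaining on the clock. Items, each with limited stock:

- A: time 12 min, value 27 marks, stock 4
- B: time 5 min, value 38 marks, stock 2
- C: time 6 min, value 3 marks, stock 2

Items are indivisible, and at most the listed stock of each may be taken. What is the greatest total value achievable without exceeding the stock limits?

Best selections within time 21 and stock limits:
- 2×B + 1×C: time 16, value 79
- 2×B: time 10, value 76
Best: 79 marks.

79 marks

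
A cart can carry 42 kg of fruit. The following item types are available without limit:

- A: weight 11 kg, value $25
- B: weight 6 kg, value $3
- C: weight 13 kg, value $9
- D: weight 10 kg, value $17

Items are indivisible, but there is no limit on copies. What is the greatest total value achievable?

$84

Best value-per-unit is A at 25/11; filling with it alone gives 3×25 = 75.
Optimal mix: 2×A + 2×D → weight 42, value 84.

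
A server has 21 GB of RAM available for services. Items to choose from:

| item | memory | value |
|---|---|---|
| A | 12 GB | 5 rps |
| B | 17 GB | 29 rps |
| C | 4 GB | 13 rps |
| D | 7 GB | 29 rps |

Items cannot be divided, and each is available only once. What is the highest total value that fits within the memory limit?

42 rps

Check high-value combinations within 21 GB:
- C+D: memory 4+7=11, value 13+29=42
- B+C: memory 17+4=21, value 29+13=42
- A+D: memory 12+7=19, value 5+29=34
Best: 42 rps.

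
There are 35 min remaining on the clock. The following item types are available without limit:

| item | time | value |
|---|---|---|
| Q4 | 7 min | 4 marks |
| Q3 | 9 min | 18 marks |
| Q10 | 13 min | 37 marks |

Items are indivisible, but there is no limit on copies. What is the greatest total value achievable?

Best value-per-unit is Q10 at 37/13; filling with it alone gives 2×37 = 74.
Optimal mix: 1×Q3 + 2×Q10 → time 35, value 92.

92 marks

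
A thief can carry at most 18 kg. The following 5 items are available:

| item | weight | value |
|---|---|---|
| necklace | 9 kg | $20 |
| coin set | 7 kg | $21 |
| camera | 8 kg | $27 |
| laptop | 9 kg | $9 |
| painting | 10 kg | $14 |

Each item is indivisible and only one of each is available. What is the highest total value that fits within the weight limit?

This is a 0/1 knapsack; check combinations near the capacity.
- coin set+camera: weight 7+8=15, value 21+27=48
- necklace+camera: weight 9+8=17, value 20+27=47
- necklace+coin set: weight 9+7=16, value 20+21=41
- camera+painting: weight 8+10=18, value 27+14=41
Best: $48.

$48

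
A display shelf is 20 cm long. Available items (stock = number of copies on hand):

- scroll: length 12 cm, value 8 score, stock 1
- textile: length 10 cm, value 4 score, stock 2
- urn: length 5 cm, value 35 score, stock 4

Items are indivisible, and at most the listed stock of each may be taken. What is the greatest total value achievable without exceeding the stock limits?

Best selections within length 20 and stock limits:
- 4×urn: length 20, value 140
- 3×urn: length 15, value 105
- 1×textile + 2×urn: length 20, value 74
- 2×urn: length 10, value 70
Best: 140 score.

140 score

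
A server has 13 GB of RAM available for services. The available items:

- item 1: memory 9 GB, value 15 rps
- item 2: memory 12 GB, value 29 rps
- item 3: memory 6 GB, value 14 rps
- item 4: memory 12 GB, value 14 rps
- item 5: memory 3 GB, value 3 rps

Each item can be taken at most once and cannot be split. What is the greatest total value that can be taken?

This is a 0/1 knapsack; check combinations near the capacity.
- item 2: memory 12, value 29
- item 1+item 5: memory 9+3=12, value 15+3=18
- item 3+item 5: memory 6+3=9, value 14+3=17
- item 1: memory 9, value 15
- item 3: memory 6, value 14
Best: 29 rps.

29 rps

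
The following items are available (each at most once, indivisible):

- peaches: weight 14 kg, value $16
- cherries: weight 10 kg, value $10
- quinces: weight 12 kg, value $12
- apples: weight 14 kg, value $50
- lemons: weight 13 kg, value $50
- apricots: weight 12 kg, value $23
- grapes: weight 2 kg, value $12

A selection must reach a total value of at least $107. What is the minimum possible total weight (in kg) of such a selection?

29

Subsets with value ≥ 107, sorted by total weight:
- apples+lemons+grapes: weight 29, value 112
- cherries+apples+lemons: weight 37, value 110
Minimum weight: 29 kg.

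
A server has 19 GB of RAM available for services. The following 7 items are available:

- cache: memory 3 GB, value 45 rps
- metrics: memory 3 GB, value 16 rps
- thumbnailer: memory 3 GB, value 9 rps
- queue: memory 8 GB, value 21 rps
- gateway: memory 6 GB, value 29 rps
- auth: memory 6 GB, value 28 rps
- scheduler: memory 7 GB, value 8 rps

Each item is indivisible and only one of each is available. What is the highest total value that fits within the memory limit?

118 rps

Check high-value combinations within 19 GB:
- cache+metrics+gateway+auth: memory 3+3+6+6=18, value 45+16+29+28=118
- cache+thumbnailer+gateway+auth: memory 3+3+6+6=18, value 45+9+29+28=111
- cache+gateway+auth: memory 3+6+6=15, value 45+29+28=102
- cache+metrics+thumbnailer+gateway: memory 3+3+3+6=15, value 45+16+9+29=99
- cache+metrics+thumbnailer+auth: memory 3+3+3+6=15, value 45+16+9+28=98
Best: 118 rps.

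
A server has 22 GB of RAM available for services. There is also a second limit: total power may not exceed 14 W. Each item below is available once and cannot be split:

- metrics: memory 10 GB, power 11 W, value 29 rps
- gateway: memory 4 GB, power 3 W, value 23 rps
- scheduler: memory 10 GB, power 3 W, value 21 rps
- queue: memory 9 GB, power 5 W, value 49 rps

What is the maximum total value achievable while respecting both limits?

72 rps

Feasible sets respecting both limits:
- gateway+queue: memory 13, power 8, value 72
- scheduler+queue: memory 19, power 8, value 70
- metrics+gateway: memory 14, power 14, value 52
Best: 72 rps.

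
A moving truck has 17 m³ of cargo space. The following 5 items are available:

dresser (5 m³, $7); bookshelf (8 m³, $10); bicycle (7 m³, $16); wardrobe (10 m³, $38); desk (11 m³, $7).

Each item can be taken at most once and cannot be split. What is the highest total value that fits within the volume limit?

Check high-value combinations within 17 m³:
- bicycle+wardrobe: volume 7+10=17, value 16+38=54
- dresser+wardrobe: volume 5+10=15, value 7+38=45
- wardrobe: volume 10, value 38
Best: $54.

$54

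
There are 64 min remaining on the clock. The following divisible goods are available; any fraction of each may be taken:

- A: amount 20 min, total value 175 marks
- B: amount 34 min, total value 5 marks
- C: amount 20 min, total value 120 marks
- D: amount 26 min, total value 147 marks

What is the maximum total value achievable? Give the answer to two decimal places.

430.69

Take in order of value per unit:
- A (175/20 per unit): all 20 → value 175, running total 175.00
- C (120/20 per unit): all 20 → value 120, running total 295.00
- D (147/26 per unit): 24 of 26 → value 24×147/26 = 135.6923, running total 430.69
Total 430.69.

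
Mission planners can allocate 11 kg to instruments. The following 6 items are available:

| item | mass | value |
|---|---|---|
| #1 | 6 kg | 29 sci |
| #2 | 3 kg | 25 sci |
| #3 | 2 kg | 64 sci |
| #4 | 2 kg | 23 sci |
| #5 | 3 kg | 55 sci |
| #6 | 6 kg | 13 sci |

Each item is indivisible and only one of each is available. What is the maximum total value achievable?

167 sci

Check high-value combinations within 11 kg:
- #2+#3+#4+#5: mass 3+2+2+3=10, value 25+64+23+55=167
- #1+#3+#5: mass 6+2+3=11, value 29+64+55=148
- #2+#3+#5: mass 3+2+3=8, value 25+64+55=144
Best: 167 sci.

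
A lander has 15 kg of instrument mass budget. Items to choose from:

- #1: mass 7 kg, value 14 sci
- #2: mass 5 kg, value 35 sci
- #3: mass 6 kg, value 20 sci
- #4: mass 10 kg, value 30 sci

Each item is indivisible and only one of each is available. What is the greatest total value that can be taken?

Check high-value combinations within 15 kg:
- #2+#4: mass 5+10=15, value 35+30=65
- #2+#3: mass 5+6=11, value 35+20=55
- #1+#2: mass 7+5=12, value 14+35=49
Best: 65 sci.

65 sci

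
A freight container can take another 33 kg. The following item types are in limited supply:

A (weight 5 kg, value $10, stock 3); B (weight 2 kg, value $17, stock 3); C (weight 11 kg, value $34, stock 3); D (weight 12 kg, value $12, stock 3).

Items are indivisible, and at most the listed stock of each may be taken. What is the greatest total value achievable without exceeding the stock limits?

$129

Top feasible selections:
- 1×A + 3×B + 2×C: weight 33, value 129
- 3×B + 2×C: weight 28, value 119
- 3×A + 3×B + 1×C: weight 32, value 115
Best: $129.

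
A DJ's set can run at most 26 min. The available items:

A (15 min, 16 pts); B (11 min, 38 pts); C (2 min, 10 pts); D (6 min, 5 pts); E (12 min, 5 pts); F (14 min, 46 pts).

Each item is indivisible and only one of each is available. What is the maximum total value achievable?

84 pts

Check high-value combinations within 26 min:
- B+F: duration 11+14=25, value 38+46=84
- C+D+F: duration 2+6+14=22, value 10+5+46=61
- C+F: duration 2+14=16, value 10+46=56
- A+B: duration 15+11=26, value 16+38=54
Best: 84 pts.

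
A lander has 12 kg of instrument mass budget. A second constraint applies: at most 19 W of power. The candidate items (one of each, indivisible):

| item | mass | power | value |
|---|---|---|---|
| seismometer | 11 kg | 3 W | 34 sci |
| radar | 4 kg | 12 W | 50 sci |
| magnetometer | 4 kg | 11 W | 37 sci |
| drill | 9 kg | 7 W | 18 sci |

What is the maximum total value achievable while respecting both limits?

50 sci

Feasible sets respecting both limits:
- radar: mass 4, power 12, value 50
- magnetometer: mass 4, power 11, value 37
- seismometer: mass 11, power 3, value 34
- drill: mass 9, power 7, value 18
Best: 50 sci.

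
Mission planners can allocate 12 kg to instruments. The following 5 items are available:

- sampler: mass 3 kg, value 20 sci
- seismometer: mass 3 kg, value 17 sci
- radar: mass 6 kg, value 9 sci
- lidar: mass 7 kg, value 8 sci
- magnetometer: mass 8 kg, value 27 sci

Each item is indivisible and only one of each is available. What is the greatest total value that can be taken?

47 sci

Check high-value combinations within 12 kg:
- sampler+magnetometer: mass 3+8=11, value 20+27=47
- sampler+seismometer+radar: mass 3+3+6=12, value 20+17+9=46
- seismometer+magnetometer: mass 3+8=11, value 17+27=44
- sampler+seismometer: mass 3+3=6, value 20+17=37
Best: 47 sci.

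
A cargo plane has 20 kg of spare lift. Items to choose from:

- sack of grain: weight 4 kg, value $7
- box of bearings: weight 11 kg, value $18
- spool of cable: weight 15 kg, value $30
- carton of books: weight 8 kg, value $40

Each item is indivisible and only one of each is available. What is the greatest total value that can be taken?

Check high-value combinations within 20 kg:
- box of bearings+carton of books: weight 11+8=19, value 18+40=58
- sack of grain+carton of books: weight 4+8=12, value 7+40=47
- carton of books: weight 8, value 40
- sack of grain+spool of cable: weight 4+15=19, value 7+30=37
- spool of cable: weight 15, value 30
Best: $58.

$58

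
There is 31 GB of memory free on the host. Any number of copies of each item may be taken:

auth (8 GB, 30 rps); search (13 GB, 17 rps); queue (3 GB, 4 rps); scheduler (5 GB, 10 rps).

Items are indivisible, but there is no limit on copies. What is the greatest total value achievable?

Best value-per-unit is auth at 30/8; filling with it alone gives 3×30 = 90.
Optimal mix: 3×auth + 1×scheduler → memory 29, value 100.

100 rps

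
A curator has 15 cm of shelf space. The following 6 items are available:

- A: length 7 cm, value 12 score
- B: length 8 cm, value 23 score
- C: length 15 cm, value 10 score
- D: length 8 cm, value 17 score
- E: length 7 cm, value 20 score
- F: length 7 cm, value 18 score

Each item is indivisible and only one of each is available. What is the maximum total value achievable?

43 score

Check high-value combinations within 15 cm:
- B+E: length 8+7=15, value 23+20=43
- B+F: length 8+7=15, value 23+18=41
- E+F: length 7+7=14, value 20+18=38
- D+E: length 8+7=15, value 17+20=37
Best: 43 score.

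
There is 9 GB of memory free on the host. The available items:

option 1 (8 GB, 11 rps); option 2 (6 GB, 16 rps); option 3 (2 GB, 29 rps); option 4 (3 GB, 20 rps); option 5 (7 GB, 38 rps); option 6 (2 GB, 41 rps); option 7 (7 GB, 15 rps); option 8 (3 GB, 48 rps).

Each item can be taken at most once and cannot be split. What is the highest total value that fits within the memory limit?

Check high-value combinations within 9 GB:
- option 3+option 6+option 8: memory 2+2+3=7, value 29+41+48=118
- option 4+option 6+option 8: memory 3+2+3=8, value 20+41+48=109
- option 3+option 4+option 8: memory 2+3+3=8, value 29+20+48=97
- option 3+option 4+option 6: memory 2+3+2=7, value 29+20+41=90
- option 6+option 8: memory 2+3=5, value 41+48=89
Best: 118 rps.

118 rps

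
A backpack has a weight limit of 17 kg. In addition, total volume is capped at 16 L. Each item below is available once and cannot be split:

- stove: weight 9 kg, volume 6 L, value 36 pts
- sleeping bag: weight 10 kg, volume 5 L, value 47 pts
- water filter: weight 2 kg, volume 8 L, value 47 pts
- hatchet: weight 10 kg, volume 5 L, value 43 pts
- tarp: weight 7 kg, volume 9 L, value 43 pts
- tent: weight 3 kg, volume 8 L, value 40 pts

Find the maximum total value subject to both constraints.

94 pts

Feasible sets respecting both limits:
- sleeping bag+water filter: weight 12, volume 13, value 94
- water filter+hatchet: weight 12, volume 13, value 90
- sleeping bag+tarp: weight 17, volume 14, value 90
Best: 94 pts.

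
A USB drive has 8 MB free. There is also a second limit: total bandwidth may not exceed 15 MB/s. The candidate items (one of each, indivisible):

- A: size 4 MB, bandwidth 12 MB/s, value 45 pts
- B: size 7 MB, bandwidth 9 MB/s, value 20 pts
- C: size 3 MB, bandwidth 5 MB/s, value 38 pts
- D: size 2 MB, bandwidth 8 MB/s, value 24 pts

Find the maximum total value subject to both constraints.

62 pts

Feasible sets respecting both limits:
- C+D: size 5, bandwidth 13, value 62
- A: size 4, bandwidth 12, value 45
- C: size 3, bandwidth 5, value 38
- D: size 2, bandwidth 8, value 24
Best: 62 pts.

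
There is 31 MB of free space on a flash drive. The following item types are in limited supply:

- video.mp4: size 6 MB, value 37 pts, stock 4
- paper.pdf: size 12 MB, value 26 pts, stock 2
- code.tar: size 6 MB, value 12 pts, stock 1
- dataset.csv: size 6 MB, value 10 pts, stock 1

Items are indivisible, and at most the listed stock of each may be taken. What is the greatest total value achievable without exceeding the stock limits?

Top feasible selections:
- 4×video.mp4 + 1×code.tar: size 30, value 160
- 4×video.mp4 + 1×dataset.csv: size 30, value 158
Best: 160 pts.

160 pts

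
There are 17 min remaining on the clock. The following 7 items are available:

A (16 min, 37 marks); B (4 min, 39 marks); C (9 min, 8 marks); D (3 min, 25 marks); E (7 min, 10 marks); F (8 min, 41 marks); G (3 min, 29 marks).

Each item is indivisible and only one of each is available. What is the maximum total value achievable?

109 marks

Check high-value combinations within 17 min:
- B+F+G: time 4+8+3=15, value 39+41+29=109
- B+D+F: time 4+3+8=15, value 39+25+41=105
- B+D+E+G: time 4+3+7+3=17, value 39+25+10+29=103
- D+F+G: time 3+8+3=14, value 25+41+29=95
Best: 109 marks.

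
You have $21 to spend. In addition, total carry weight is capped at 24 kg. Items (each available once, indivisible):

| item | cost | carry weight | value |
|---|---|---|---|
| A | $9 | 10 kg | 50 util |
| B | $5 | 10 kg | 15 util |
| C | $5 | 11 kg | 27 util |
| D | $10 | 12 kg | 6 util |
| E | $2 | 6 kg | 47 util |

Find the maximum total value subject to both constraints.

97 util

Feasible sets respecting both limits:
- A+E: cost 11, carry weight 16, value 97
- A+C: cost 14, carry weight 21, value 77
- C+E: cost 7, carry weight 17, value 74
- A+B: cost 14, carry weight 20, value 65
Best: 97 util.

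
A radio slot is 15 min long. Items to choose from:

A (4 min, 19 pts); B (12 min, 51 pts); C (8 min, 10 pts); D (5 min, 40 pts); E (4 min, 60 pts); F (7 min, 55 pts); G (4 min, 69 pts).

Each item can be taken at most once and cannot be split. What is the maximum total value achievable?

This is a 0/1 knapsack; check combinations near the capacity.
- E+F+G: duration 4+7+4=15, value 60+55+69=184
- D+E+G: duration 5+4+4=13, value 40+60+69=169
- A+E+G: duration 4+4+4=12, value 19+60+69=148
Best: 184 pts.

184 pts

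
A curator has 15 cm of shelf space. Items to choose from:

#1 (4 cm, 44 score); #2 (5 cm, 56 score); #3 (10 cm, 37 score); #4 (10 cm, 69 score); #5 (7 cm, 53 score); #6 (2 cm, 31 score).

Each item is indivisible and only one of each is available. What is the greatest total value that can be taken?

This is a 0/1 knapsack; check combinations near the capacity.
- #2+#5+#6: length 5+7+2=14, value 56+53+31=140
- #1+#2+#6: length 4+5+2=11, value 44+56+31=131
- #1+#5+#6: length 4+7+2=13, value 44+53+31=128
Best: 140 score.

140 score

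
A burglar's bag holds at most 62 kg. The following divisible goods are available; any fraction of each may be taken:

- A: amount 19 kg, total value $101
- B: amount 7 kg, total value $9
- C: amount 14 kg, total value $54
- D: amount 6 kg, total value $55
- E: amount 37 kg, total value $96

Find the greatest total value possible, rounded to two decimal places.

Take in order of value per unit:
- D (55/6 per unit): all 6 → value 55, running total 55.00
- A (101/19 per unit): all 19 → value 101, running total 156.00
- C (54/14 per unit): all 14 → value 54, running total 210.00
- E (96/37 per unit): 23 of 37 → value 23×96/37 = 59.6757, running total 269.68
Total 269.68.

269.68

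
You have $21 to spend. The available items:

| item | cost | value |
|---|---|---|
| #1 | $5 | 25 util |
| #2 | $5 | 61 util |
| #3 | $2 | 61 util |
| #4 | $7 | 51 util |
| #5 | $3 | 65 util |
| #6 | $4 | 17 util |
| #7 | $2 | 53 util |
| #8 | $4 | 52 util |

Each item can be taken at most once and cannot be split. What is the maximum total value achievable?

Check high-value combinations within $21:
- #1+#2+#3+#5+#7+#8: cost 5+5+2+3+2+4=21, value 25+61+61+65+53+52=317
- #2+#3+#5+#6+#7+#8: cost 5+2+3+4+2+4=20, value 61+61+65+17+53+52=309
- #2+#3+#5+#7+#8: cost 5+2+3+2+4=16, value 61+61+65+53+52=292
- #2+#3+#4+#5+#7: cost 5+2+7+3+2=19, value 61+61+51+65+53=291
Best: 317 util.

317 util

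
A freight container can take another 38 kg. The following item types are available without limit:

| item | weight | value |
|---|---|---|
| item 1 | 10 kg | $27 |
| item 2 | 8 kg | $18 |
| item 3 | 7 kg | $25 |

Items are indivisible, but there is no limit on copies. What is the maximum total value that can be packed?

Best value-per-unit is item 3 at 25/7; filling with it alone gives 5×25 = 125.
Optimal mix: 1×item 1 + 4×item 3 → weight 38, value 127.

$127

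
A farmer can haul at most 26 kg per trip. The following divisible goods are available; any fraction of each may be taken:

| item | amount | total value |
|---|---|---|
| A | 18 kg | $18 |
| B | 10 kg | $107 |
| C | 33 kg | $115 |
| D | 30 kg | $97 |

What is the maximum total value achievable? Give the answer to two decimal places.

Take in order of value per unit:
- B (107/10 per unit): all 10 → value 107, running total 107.00
- C (115/33 per unit): 16 of 33 → value 16×115/33 = 55.7576, running total 162.76
Total 162.76.

162.76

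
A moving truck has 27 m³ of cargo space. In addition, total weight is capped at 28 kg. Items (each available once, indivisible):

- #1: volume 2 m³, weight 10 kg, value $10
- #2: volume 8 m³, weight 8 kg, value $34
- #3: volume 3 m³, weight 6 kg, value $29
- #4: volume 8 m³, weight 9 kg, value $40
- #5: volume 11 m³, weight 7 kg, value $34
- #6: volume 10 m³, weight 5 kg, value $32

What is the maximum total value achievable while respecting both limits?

Feasible sets respecting both limits:
- #2+#4+#5: volume 27, weight 24, value 108
- #2+#4+#6: volume 26, weight 22, value 106
- #1+#3+#5+#6: volume 26, weight 28, value 105
Best: $108.

$108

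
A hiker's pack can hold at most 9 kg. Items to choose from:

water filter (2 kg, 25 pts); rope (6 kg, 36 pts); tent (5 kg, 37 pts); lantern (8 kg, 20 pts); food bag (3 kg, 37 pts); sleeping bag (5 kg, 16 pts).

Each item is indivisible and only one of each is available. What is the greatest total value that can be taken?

74 pts

Check high-value combinations within 9 kg:
- tent+food bag: weight 5+3=8, value 37+37=74
- rope+food bag: weight 6+3=9, value 36+37=73
- water filter+food bag: weight 2+3=5, value 25+37=62
- water filter+tent: weight 2+5=7, value 25+37=62
- water filter+rope: weight 2+6=8, value 25+36=61
Best: 74 pts.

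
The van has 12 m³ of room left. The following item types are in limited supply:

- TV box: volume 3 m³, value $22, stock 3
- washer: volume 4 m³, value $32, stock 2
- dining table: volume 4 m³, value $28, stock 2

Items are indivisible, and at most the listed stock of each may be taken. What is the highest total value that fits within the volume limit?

Top feasible selections:
- 2×washer + 1×dining table: volume 12, value 92
- 1×washer + 2×dining table: volume 12, value 88
Best: $92.

$92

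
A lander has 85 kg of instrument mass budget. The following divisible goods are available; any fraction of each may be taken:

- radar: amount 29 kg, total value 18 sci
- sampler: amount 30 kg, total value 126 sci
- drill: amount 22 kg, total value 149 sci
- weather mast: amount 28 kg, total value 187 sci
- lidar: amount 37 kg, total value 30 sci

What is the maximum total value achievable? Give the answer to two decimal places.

Take in order of value per unit:
- drill (149/22 per unit): all 22 → value 149, running total 149.00
- weather mast (187/28 per unit): all 28 → value 187, running total 336.00
- sampler (126/30 per unit): all 30 → value 126, running total 462.00
- lidar (30/37 per unit): 5 of 37 → value 5×30/37 = 4.0541, running total 466.05
Total 466.05.

466.05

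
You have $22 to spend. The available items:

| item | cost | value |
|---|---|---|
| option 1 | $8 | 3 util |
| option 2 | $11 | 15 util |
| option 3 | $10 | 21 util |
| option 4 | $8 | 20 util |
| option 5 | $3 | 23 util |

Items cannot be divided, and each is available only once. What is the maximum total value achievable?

64 util

This is a 0/1 knapsack; check combinations near the capacity.
- option 3+option 4+option 5: cost 10+8+3=21, value 21+20+23=64
- option 2+option 4+option 5: cost 11+8+3=22, value 15+20+23=58
- option 1+option 3+option 5: cost 8+10+3=21, value 3+21+23=47
Best: 64 util.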